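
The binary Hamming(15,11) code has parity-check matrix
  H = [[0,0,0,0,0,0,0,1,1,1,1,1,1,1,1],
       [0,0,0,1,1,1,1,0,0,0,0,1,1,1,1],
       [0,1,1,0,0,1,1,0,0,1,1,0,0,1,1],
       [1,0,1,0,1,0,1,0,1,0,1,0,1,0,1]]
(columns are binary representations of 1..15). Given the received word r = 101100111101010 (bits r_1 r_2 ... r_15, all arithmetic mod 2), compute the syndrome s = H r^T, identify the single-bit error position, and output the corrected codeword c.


s = (1, 0, 0, 0)^T, error position = 8, corrected codeword c = 101100101101010

Compute s = H r^T mod 2 one row at a time:
  s_1 = 1 + 1 + 1 + 0 + 1 + 0 + 1 + 0 = 5 ≡ 1 (mod 2).
  s_2 = 1 + 0 + 0 + 1 + 1 + 0 + 1 + 0 = 4 ≡ 0 (mod 2).
  s_3 = 0 + 1 + 0 + 1 + 1 + 0 + 1 + 0 = 4 ≡ 0 (mod 2).
  s_4 = 1 + 1 + 0 + 1 + 1 + 0 + 0 + 0 = 4 ≡ 0 (mod 2).
s = (1, 0, 0, 0)^T — this equals column 8 of H (binary 1000), so error is at position 8.
Correct: flip bit 8 of r = 101100111101010 to get c = 101100101101010.


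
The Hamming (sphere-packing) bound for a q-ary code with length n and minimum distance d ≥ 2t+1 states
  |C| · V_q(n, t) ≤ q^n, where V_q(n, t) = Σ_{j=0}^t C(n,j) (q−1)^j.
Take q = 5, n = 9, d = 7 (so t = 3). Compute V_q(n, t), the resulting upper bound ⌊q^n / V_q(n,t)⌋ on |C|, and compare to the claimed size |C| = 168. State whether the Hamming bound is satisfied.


V_q(n, t) = 5989, q^n = 1953125, Hamming bound = 326, |C| = 168 ≤ bound (satisfied).

Step 1: Compute V_q(n, t) = Σ_{j=0}^3 C(n, j) (q−1)^j.
  j = 0: C(9,0)·(4)^0 = 1·1 = 1.
  j = 1: C(9,1)·(4)^1 = 9·4 = 36.
  j = 2: C(9,2)·(4)^2 = 36·16 = 576.
  j = 3: C(9,3)·(4)^3 = 84·64 = 5376.
  V_q(n, t) = 1 + 36 + 576 + 5376 = 5989.
Step 2: q^n = 5^9 = 1953125.
Step 3: Hamming bound ⌊q^n / V_q(n,t)⌋ = ⌊1953125/5989⌋ = 326.
Step 4: Compare |C| = 168 to 326: satisfied.
The claimed |C| lies below the Hamming bound.


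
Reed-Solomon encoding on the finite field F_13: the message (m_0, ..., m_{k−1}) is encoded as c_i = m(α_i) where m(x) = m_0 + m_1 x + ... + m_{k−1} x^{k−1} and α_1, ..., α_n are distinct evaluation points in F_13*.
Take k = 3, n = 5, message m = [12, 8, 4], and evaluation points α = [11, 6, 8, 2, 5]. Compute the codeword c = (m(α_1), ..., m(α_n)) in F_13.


c = [12, 9, 7, 5, 9]

Message polynomial: m(x) = 12 + 8·x + 4·x^2 (mod 13).
For each evaluation point α_i, compute m(α_i) mod 13:
  α_1 = 11: Horner steps 4 → 0 → 12, so m(11) = 12.
  α_2 = 6: Horner steps 4 → 6 → 9, so m(6) = 9.
  α_3 = 8: Horner steps 4 → 1 → 7, so m(8) = 7.
  α_4 = 2: Horner steps 4 → 3 → 5, so m(2) = 5.
  α_5 = 5: Horner steps 4 → 2 → 9, so m(5) = 9.
Codeword c = [12, 9, 7, 5, 9] ∈ F_13^5.


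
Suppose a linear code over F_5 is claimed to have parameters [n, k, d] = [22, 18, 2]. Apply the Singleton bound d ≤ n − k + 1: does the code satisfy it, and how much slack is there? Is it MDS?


Singleton RHS = n − k + 1 = 5, slack = 3, bound satisfied, not MDS.

Singleton bound: d ≤ n − k + 1.
Here n = 22, k = 18, so n − k + 1 = 5.
Given d = 2, check d ≤ 5: YES.
Slack = (n − k + 1) − d = 3.
The code is NOT MDS (slack = 3 > 0).
Description: the claimed parameters are [22, 18, 2]_5; such a code would be non-MDS.


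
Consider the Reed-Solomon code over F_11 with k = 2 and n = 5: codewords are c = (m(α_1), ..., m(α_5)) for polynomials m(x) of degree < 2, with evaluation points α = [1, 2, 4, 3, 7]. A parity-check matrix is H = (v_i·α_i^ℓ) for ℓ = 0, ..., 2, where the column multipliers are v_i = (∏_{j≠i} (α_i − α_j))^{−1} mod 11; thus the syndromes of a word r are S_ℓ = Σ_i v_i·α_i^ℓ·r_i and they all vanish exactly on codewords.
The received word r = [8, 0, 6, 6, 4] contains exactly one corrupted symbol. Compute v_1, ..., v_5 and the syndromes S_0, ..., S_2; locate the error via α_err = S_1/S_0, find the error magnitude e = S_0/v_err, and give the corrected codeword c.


S = (10, 8, 2), error at position 4, error magnitude e = 3, c = [8, 0, 6, 3, 4].

Step 1: column multipliers v_i = (∏_{j≠i}(α_i − α_j))^{−1} mod 11.
  i = 1 (α = 1): (1−2)(1−4)(1−3)(1−7) = (−1)·(−3)·(−2)·(−6) = 36 ≡ 3, so v_1 = 3^{−1} = 4 (mod 11).
  i = 2 (α = 2): (2−1)(2−4)(2−3)(2−7) = 1·(−2)·(−1)·(−5) = −10 ≡ 1, so v_2 = 1^{−1} = 1 (mod 11).
  i = 3 (α = 4): (4−1)(4−2)(4−3)(4−7) = 3·2·1·(−3) = −18 ≡ 4, so v_3 = 4^{−1} = 3 (mod 11).
  i = 4 (α = 3): (3−1)(3−2)(3−4)(3−7) = 2·1·(−1)·(−4) = 8 ≡ 8, so v_4 = 8^{−1} = 7 (mod 11).
  i = 5 (α = 7): (7−1)(7−2)(7−4)(7−3) = 6·5·3·4 = 360 ≡ 8, so v_5 = 8^{−1} = 7 (mod 11).
  v = [4, 1, 3, 7, 7].
Step 2: syndromes of r = [8, 0, 6, 6, 4] (all sums mod 11).
  S_0 = Σ v_i r_i = 4·8 + 1·0 + 3·6 + 7·6 + 7·4 = 120 ≡ 10.
  S_1 = Σ v_i α_i r_i = 4·1·8 + 1·2·0 + 3·4·6 + 7·3·6 + 7·7·4 = 426 ≡ 8.
  α_i^2 mod 11 = [1, 4, 5, 9, 5].
  S_2 = Σ v_i α_i^2 r_i = 4·1·8 + 1·4·0 + 3·5·6 + 7·9·6 + 7·5·4 = 640 ≡ 2.
  S = (10, 8, 2) ≠ 0, so r is not a codeword (an error is present).
Step 3: locate the error. For a single error e at position i, S_ℓ = v_i·e·α_i^ℓ, so α_err = S_1/S_0.
  S_0^{−1} = 10^{−1} = 10 (mod 11), so α_err = 8·10 = 80 ≡ 3 = α_4. Error position i = 4.
  Consistency check: S_2/S_1 = 2·7 = 14 ≡ 3 = α_err ✓ (single-error assumption holds).
Step 4: error magnitude e = S_0/v_4 = S_0·∏_{j≠4}(α_4 − α_j) = 10·8 = 80 ≡ 3 (mod 11).
Step 5: correct position 4: c_4 = r_4 − e = 6 − 3 ≡ 3 (mod 11). Hence c = [8, 0, 6, 3, 4].
  Check: interpolating c through the α_i gives m(x) = 5 + 3·x (degree < 2) with m(α_i) = c_i for every i, so c is indeed a codeword.


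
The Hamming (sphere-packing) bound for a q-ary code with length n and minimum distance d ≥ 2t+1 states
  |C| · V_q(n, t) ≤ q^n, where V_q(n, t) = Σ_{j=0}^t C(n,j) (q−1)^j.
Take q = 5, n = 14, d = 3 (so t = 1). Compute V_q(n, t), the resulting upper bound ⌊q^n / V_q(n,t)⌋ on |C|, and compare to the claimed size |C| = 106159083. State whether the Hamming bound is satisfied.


V_q(n, t) = 57, q^n = 6103515625, Hamming bound = 107079221, |C| = 106159083 ≤ bound (satisfied).

Step 1: Compute V_q(n, t) = Σ_{j=0}^1 C(n, j) (q−1)^j.
  j = 0: C(14,0)·(4)^0 = 1·1 = 1.
  j = 1: C(14,1)·(4)^1 = 14·4 = 56.
  V_q(n, t) = 1 + 56 = 57.
Step 2: q^n = 5^14 = 6103515625.
Step 3: Hamming bound ⌊q^n / V_q(n,t)⌋ = ⌊6103515625/57⌋ = 107079221.
Step 4: Compare |C| = 106159083 to 107079221: satisfied.
The claimed |C| lies below the Hamming bound.


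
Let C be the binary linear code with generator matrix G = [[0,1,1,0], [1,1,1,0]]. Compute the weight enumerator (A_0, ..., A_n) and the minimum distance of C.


Weight distribution: A_0 = 1, A_1 = 1, A_2 = 1, A_3 = 1. Minimum distance d = 1.

Enumerate all 2^2 = 4 messages m ∈ F_2^2.
For each, compute codeword c = mG in F_2^4, then tally its weight.
  m = 00 → c = 0000, weight = 0.
  m = 10 → c = 0110, weight = 2.
  m = 01 → c = 1110, weight = 3.
  m = 11 → c = 1000, weight = 1.
Tally weights:
  weight 0: 1 codewords.
  weight 1: 1 codewords.
  weight 2: 1 codewords.
  weight 3: 1 codewords.
Minimum distance d = smallest w > 0 with A_w > 0 = 1.
Sanity: Σ A_w = 4 = 2^2 = 4 ✓.


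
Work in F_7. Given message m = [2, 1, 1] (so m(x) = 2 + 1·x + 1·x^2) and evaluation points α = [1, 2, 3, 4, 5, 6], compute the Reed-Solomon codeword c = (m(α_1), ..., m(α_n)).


c = [4, 1, 0, 1, 4, 2]

Message polynomial: m(x) = 2 + 1·x + 1·x^2 (mod 7).
For each evaluation point α_i, compute m(α_i) mod 7:
  α_1 = 1: Horner steps 1 → 2 → 4, so m(1) = 4.
  α_2 = 2: Horner steps 1 → 3 → 1, so m(2) = 1.
  α_3 = 3: Horner steps 1 → 4 → 0, so m(3) = 0.
  α_4 = 4: Horner steps 1 → 5 → 1, so m(4) = 1.
  α_5 = 5: Horner steps 1 → 6 → 4, so m(5) = 4.
  α_6 = 6: Horner steps 1 → 0 → 2, so m(6) = 2.
Codeword c = [4, 1, 0, 1, 4, 2] ∈ F_7^6.


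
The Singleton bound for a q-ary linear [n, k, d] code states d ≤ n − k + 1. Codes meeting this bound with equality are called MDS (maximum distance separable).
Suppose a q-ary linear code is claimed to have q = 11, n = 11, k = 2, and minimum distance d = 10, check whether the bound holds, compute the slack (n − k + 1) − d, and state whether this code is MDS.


Singleton RHS = n − k + 1 = 10, slack = 0, bound satisfied, MDS.

Singleton bound: d ≤ n − k + 1.
Here n = 11, k = 2, so n − k + 1 = 10.
Given d = 10, check d ≤ 10: YES.
Slack = (n − k + 1) − d = 0.
The code is MDS (slack = 0).
Description: the claimed parameters are [11, 2, 10]_11; such a code would be MDS (meets Singleton bound).


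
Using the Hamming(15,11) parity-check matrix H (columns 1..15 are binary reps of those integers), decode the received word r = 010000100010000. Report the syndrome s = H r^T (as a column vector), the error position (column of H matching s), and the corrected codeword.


s = (1, 1, 1, 0)^T, error position = 14, corrected codeword c = 010000100010010

Compute s = H r^T mod 2 one row at a time:
  s_1 = 0 + 0 + 0 + 1 + 0 + 0 + 0 + 0 = 1 ≡ 1 (mod 2).
  s_2 = 0 + 0 + 0 + 1 + 0 + 0 + 0 + 0 = 1 ≡ 1 (mod 2).
  s_3 = 1 + 0 + 0 + 1 + 0 + 1 + 0 + 0 = 3 ≡ 1 (mod 2).
  s_4 = 0 + 0 + 0 + 1 + 0 + 1 + 0 + 0 = 2 ≡ 0 (mod 2).
s = (1, 1, 1, 0)^T — this equals column 14 of H (binary 1110), so error is at position 14.
Correct: flip bit 14 of r = 010000100010000 to get c = 010000100010010.


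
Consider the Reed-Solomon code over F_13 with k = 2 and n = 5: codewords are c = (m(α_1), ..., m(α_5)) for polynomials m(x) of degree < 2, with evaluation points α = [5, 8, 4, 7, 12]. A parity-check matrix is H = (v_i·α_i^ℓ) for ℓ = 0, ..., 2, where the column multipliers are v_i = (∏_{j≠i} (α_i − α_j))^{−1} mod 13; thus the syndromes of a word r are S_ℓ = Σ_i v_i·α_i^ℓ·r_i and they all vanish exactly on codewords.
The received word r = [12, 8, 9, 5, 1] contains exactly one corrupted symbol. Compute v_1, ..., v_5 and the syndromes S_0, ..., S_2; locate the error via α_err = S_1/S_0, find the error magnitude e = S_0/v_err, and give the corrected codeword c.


S = (10, 3, 10), error at position 5, error magnitude e = 7, c = [12, 8, 9, 5, 7].

Step 1: column multipliers v_i = (∏_{j≠i}(α_i − α_j))^{−1} mod 13.
  i = 1 (α = 5): (5−8)(5−4)(5−7)(5−12) = (−3)·1·(−2)·(−7) = −42 ≡ 10, so v_1 = 10^{−1} = 4 (mod 13).
  i = 2 (α = 8): (8−5)(8−4)(8−7)(8−12) = 3·4·1·(−4) = −48 ≡ 4, so v_2 = 4^{−1} = 10 (mod 13).
  i = 3 (α = 4): (4−5)(4−8)(4−7)(4−12) = (−1)·(−4)·(−3)·(−8) = 96 ≡ 5, so v_3 = 5^{−1} = 8 (mod 13).
  i = 4 (α = 7): (7−5)(7−8)(7−4)(7−12) = 2·(−1)·3·(−5) = 30 ≡ 4, so v_4 = 4^{−1} = 10 (mod 13).
  i = 5 (α = 12): (12−5)(12−8)(12−4)(12−7) = 7·4·8·5 = 1120 ≡ 2, so v_5 = 2^{−1} = 7 (mod 13).
  v = [4, 10, 8, 10, 7].
Step 2: syndromes of r = [12, 8, 9, 5, 1] (all sums mod 13).
  S_0 = Σ v_i r_i = 4·12 + 10·8 + 8·9 + 10·5 + 7·1 = 257 ≡ 10.
  S_1 = Σ v_i α_i r_i = 4·5·12 + 10·8·8 + 8·4·9 + 10·7·5 + 7·12·1 = 1602 ≡ 3.
  α_i^2 mod 13 = [12, 12, 3, 10, 1].
  S_2 = Σ v_i α_i^2 r_i = 4·12·12 + 10·12·8 + 8·3·9 + 10·10·5 + 7·1·1 = 2259 ≡ 10.
  S = (10, 3, 10) ≠ 0, so r is not a codeword (an error is present).
Step 3: locate the error. For a single error e at position i, S_ℓ = v_i·e·α_i^ℓ, so α_err = S_1/S_0.
  S_0^{−1} = 10^{−1} = 4 (mod 13), so α_err = 3·4 = 12 ≡ 12 = α_5. Error position i = 5.
  Consistency check: S_2/S_1 = 10·9 = 90 ≡ 12 = α_err ✓ (single-error assumption holds).
Step 4: error magnitude e = S_0/v_5 = S_0·∏_{j≠5}(α_5 − α_j) = 10·2 = 20 ≡ 7 (mod 13).
Step 5: correct position 5: c_5 = r_5 − e = 1 − 7 ≡ 7 (mod 13). Hence c = [12, 8, 9, 5, 7].
  Check: interpolating c through the α_i gives m(x) = 10 + 3·x (degree < 2) with m(α_i) = c_i for every i, so c is indeed a codeword.


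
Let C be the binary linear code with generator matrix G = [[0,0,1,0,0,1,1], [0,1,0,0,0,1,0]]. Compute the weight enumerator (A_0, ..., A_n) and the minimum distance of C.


Weight distribution: A_0 = 1, A_2 = 1, A_3 = 2. Minimum distance d = 2.

Enumerate all 2^2 = 4 messages m ∈ F_2^2.
For each, compute codeword c = mG in F_2^7, then tally its weight.
  m = 00 → c = 0000000, weight = 0.
  m = 10 → c = 0010011, weight = 3.
  m = 01 → c = 0100010, weight = 2.
  m = 11 → c = 0110001, weight = 3.
Tally weights:
  weight 0: 1 codewords.
  weight 2: 1 codewords.
  weight 3: 2 codewords.
Minimum distance d = smallest w > 0 with A_w > 0 = 2.
Sanity: Σ A_w = 4 = 2^2 = 4 ✓.


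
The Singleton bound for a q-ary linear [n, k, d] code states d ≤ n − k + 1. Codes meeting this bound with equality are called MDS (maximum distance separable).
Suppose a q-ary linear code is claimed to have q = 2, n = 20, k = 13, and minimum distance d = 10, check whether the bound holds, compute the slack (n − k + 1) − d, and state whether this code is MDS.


Singleton RHS = n − k + 1 = 8, slack = -2, bound violated (no such code; not MDS).

Singleton bound: d ≤ n − k + 1.
Here n = 20, k = 13, so n − k + 1 = 8.
Given d = 10, check d ≤ 8: NO.
Slack = (n − k + 1) − d = -2.
The slack is negative: d = 10 exceeds n − k + 1 = 8 by 2, so the Singleton bound is violated and no linear [20, 13, 10]_2 code can exist. In particular it is not MDS (MDS requires d = n − k + 1 exactly).
Description: the claimed parameters are [20, 13, 10]_2; such a code would be impossible (violates the Singleton bound).


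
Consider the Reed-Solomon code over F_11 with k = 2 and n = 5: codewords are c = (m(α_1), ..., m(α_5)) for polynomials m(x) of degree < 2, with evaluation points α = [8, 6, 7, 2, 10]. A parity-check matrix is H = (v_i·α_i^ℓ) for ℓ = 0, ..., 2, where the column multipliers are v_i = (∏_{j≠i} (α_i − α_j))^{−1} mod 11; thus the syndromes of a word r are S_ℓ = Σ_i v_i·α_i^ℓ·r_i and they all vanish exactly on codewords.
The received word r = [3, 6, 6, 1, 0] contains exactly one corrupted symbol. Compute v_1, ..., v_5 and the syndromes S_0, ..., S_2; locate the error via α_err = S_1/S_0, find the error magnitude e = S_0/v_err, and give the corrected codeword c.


S = (10, 4, 6), error at position 3, error magnitude e = 7, c = [3, 6, 10, 1, 0].

Step 1: column multipliers v_i = (∏_{j≠i}(α_i − α_j))^{−1} mod 11.
  i = 1 (α = 8): (8−6)(8−7)(8−2)(8−10) = 2·1·6·(−2) = −24 ≡ 9, so v_1 = 9^{−1} = 5 (mod 11).
  i = 2 (α = 6): (6−8)(6−7)(6−2)(6−10) = (−2)·(−1)·4·(−4) = −32 ≡ 1, so v_2 = 1^{−1} = 1 (mod 11).
  i = 3 (α = 7): (7−8)(7−6)(7−2)(7−10) = (−1)·1·5·(−3) = 15 ≡ 4, so v_3 = 4^{−1} = 3 (mod 11).
  i = 4 (α = 2): (2−8)(2−6)(2−7)(2−10) = (−6)·(−4)·(−5)·(−8) = 960 ≡ 3, so v_4 = 3^{−1} = 4 (mod 11).
  i = 5 (α = 10): (10−8)(10−6)(10−7)(10−2) = 2·4·3·8 = 192 ≡ 5, so v_5 = 5^{−1} = 9 (mod 11).
  v = [5, 1, 3, 4, 9].
Step 2: syndromes of r = [3, 6, 6, 1, 0] (all sums mod 11).
  S_0 = Σ v_i r_i = 5·3 + 1·6 + 3·6 + 4·1 + 9·0 = 43 ≡ 10.
  S_1 = Σ v_i α_i r_i = 5·8·3 + 1·6·6 + 3·7·6 + 4·2·1 + 9·10·0 = 290 ≡ 4.
  α_i^2 mod 11 = [9, 3, 5, 4, 1].
  S_2 = Σ v_i α_i^2 r_i = 5·9·3 + 1·3·6 + 3·5·6 + 4·4·1 + 9·1·0 = 259 ≡ 6.
  S = (10, 4, 6) ≠ 0, so r is not a codeword (an error is present).
Step 3: locate the error. For a single error e at position i, S_ℓ = v_i·e·α_i^ℓ, so α_err = S_1/S_0.
  S_0^{−1} = 10^{−1} = 10 (mod 11), so α_err = 4·10 = 40 ≡ 7 = α_3. Error position i = 3.
  Consistency check: S_2/S_1 = 6·3 = 18 ≡ 7 = α_err ✓ (single-error assumption holds).
Step 4: error magnitude e = S_0/v_3 = S_0·∏_{j≠3}(α_3 − α_j) = 10·4 = 40 ≡ 7 (mod 11).
Step 5: correct position 3: c_3 = r_3 − e = 6 − 7 ≡ 10 (mod 11). Hence c = [3, 6, 10, 1, 0].
  Check: interpolating c through the α_i gives m(x) = 4 + 4·x (degree < 2) with m(α_i) = c_i for every i, so c is indeed a codeword.


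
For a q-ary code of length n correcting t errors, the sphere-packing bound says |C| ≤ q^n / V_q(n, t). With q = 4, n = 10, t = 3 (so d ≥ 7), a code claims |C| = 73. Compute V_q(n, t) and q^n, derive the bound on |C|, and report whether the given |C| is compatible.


V_q(n, t) = 3676, q^n = 1048576, Hamming bound = 285, |C| = 73 ≤ bound (satisfied).

Step 1: Compute V_q(n, t) = Σ_{j=0}^3 C(n, j) (q−1)^j.
  j = 0: C(10,0)·(3)^0 = 1·1 = 1.
  j = 1: C(10,1)·(3)^1 = 10·3 = 30.
  j = 2: C(10,2)·(3)^2 = 45·9 = 405.
  j = 3: C(10,3)·(3)^3 = 120·27 = 3240.
  V_q(n, t) = 1 + 30 + 405 + 3240 = 3676.
Step 2: q^n = 4^10 = 1048576.
Step 3: Hamming bound ⌊q^n / V_q(n,t)⌋ = ⌊1048576/3676⌋ = 285.
Step 4: Compare |C| = 73 to 285: satisfied.
The claimed |C| lies below the Hamming bound.


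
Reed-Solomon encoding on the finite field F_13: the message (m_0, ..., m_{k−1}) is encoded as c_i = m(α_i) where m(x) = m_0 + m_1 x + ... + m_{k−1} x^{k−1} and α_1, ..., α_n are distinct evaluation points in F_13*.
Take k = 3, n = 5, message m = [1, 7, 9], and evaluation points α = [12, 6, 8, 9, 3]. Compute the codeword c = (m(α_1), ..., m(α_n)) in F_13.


c = [3, 3, 9, 0, 12]

Message polynomial: m(x) = 1 + 7·x + 9·x^2 (mod 13).
For each evaluation point α_i, compute m(α_i) mod 13:
  α_1 = 12: Horner steps 9 → 11 → 3, so m(12) = 3.
  α_2 = 6: Horner steps 9 → 9 → 3, so m(6) = 3.
  α_3 = 8: Horner steps 9 → 1 → 9, so m(8) = 9.
  α_4 = 9: Horner steps 9 → 10 → 0, so m(9) = 0.
  α_5 = 3: Horner steps 9 → 8 → 12, so m(3) = 12.
Codeword c = [3, 3, 9, 0, 12] ∈ F_13^5.


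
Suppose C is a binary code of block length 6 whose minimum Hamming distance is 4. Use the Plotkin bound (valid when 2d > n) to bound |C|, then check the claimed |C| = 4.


Plotkin bound M ≤ 4; given |C| = 4 ≤ bound (satisfied).

Check applicability: 2d = 8, n = 6.
2d − n = 2 > 0, so Plotkin applies.
Compute d/(2d−n) = 4/2 ≈ 2.0000.
⌊d/(2d−n)⌋ = 2.
Plotkin bound: M ≤ 2·2 = 4.
Given |C| = 4, check: satisfied.
This |C| is at the Plotkin bound.


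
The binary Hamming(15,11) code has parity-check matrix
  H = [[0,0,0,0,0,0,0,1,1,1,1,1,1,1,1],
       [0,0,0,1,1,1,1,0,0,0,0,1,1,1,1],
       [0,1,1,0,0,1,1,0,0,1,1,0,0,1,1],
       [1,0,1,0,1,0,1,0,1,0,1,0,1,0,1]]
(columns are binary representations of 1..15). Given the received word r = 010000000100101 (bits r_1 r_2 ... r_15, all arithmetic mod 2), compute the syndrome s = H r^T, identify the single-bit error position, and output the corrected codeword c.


s = (1, 0, 1, 0)^T, error position = 10, corrected codeword c = 010000000000101

Compute s = H r^T mod 2 one row at a time:
  s_1 = 0 + 0 + 1 + 0 + 0 + 1 + 0 + 1 = 3 ≡ 1 (mod 2).
  s_2 = 0 + 0 + 0 + 0 + 0 + 1 + 0 + 1 = 2 ≡ 0 (mod 2).
  s_3 = 1 + 0 + 0 + 0 + 1 + 0 + 0 + 1 = 3 ≡ 1 (mod 2).
  s_4 = 0 + 0 + 0 + 0 + 0 + 0 + 1 + 1 = 2 ≡ 0 (mod 2).
s = (1, 0, 1, 0)^T — this equals column 10 of H (binary 1010), so error is at position 10.
Correct: flip bit 10 of r = 010000000100101 to get c = 010000000000101.


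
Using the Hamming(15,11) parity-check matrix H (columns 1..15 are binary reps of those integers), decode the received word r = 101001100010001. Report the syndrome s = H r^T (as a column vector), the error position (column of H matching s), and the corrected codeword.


s = (0, 1, 1, 1)^T, error position = 7, corrected codeword c = 101001000010001

Compute s = H r^T mod 2 one row at a time:
  s_1 = 0 + 0 + 0 + 1 + 0 + 0 + 0 + 1 = 2 ≡ 0 (mod 2).
  s_2 = 0 + 0 + 1 + 1 + 0 + 0 + 0 + 1 = 3 ≡ 1 (mod 2).
  s_3 = 0 + 1 + 1 + 1 + 0 + 1 + 0 + 1 = 5 ≡ 1 (mod 2).
  s_4 = 1 + 1 + 0 + 1 + 0 + 1 + 0 + 1 = 5 ≡ 1 (mod 2).
s = (0, 1, 1, 1)^T — this equals column 7 of H (binary 0111), so error is at position 7.
Correct: flip bit 7 of r = 101001100010001 to get c = 101001000010001.


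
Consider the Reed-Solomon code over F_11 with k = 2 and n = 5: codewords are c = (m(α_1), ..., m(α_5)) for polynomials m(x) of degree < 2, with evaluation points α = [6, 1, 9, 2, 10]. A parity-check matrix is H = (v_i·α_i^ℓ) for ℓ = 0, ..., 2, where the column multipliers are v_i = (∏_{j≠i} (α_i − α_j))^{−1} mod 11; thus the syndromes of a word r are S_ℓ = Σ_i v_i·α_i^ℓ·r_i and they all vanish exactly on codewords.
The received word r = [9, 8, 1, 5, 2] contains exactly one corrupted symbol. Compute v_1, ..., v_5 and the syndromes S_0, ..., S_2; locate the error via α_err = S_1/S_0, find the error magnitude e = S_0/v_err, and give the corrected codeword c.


S = (6, 6, 6), error at position 2, error magnitude e = 4, c = [9, 4, 1, 5, 2].

Step 1: column multipliers v_i = (∏_{j≠i}(α_i − α_j))^{−1} mod 11.
  i = 1 (α = 6): (6−1)(6−9)(6−2)(6−10) = 5·(−3)·4·(−4) = 240 ≡ 9, so v_1 = 9^{−1} = 5 (mod 11).
  i = 2 (α = 1): (1−6)(1−9)(1−2)(1−10) = (−5)·(−8)·(−1)·(−9) = 360 ≡ 8, so v_2 = 8^{−1} = 7 (mod 11).
  i = 3 (α = 9): (9−6)(9−1)(9−2)(9−10) = 3·8·7·(−1) = −168 ≡ 8, so v_3 = 8^{−1} = 7 (mod 11).
  i = 4 (α = 2): (2−6)(2−1)(2−9)(2−10) = (−4)·1·(−7)·(−8) = −224 ≡ 7, so v_4 = 7^{−1} = 8 (mod 11).
  i = 5 (α = 10): (10−6)(10−1)(10−9)(10−2) = 4·9·1·8 = 288 ≡ 2, so v_5 = 2^{−1} = 6 (mod 11).
  v = [5, 7, 7, 8, 6].
Step 2: syndromes of r = [9, 8, 1, 5, 2] (all sums mod 11).
  S_0 = Σ v_i r_i = 5·9 + 7·8 + 7·1 + 8·5 + 6·2 = 160 ≡ 6.
  S_1 = Σ v_i α_i r_i = 5·6·9 + 7·1·8 + 7·9·1 + 8·2·5 + 6·10·2 = 589 ≡ 6.
  α_i^2 mod 11 = [3, 1, 4, 4, 1].
  S_2 = Σ v_i α_i^2 r_i = 5·3·9 + 7·1·8 + 7·4·1 + 8·4·5 + 6·1·2 = 391 ≡ 6.
  S = (6, 6, 6) ≠ 0, so r is not a codeword (an error is present).
Step 3: locate the error. For a single error e at position i, S_ℓ = v_i·e·α_i^ℓ, so α_err = S_1/S_0.
  S_0^{−1} = 6^{−1} = 2 (mod 11), so α_err = 6·2 = 12 ≡ 1 = α_2. Error position i = 2.
  Consistency check: S_2/S_1 = 6·2 = 12 ≡ 1 = α_err ✓ (single-error assumption holds).
Step 4: error magnitude e = S_0/v_2 = S_0·∏_{j≠2}(α_2 − α_j) = 6·8 = 48 ≡ 4 (mod 11).
Step 5: correct position 2: c_2 = r_2 − e = 8 − 4 ≡ 4 (mod 11). Hence c = [9, 4, 1, 5, 2].
  Check: interpolating c through the α_i gives m(x) = 3 + 1·x (degree < 2) with m(α_i) = c_i for every i, so c is indeed a codeword.


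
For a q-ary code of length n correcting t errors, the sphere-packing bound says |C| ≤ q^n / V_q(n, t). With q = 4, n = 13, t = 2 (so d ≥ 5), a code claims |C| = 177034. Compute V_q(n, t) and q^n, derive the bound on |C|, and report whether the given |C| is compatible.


V_q(n, t) = 742, q^n = 67108864, Hamming bound = 90443, |C| = 177034 > bound (violated).

Step 1: Compute V_q(n, t) = Σ_{j=0}^2 C(n, j) (q−1)^j.
  j = 0: C(13,0)·(3)^0 = 1·1 = 1.
  j = 1: C(13,1)·(3)^1 = 13·3 = 39.
  j = 2: C(13,2)·(3)^2 = 78·9 = 702.
  V_q(n, t) = 1 + 39 + 702 = 742.
Step 2: q^n = 4^13 = 67108864.
Step 3: Hamming bound ⌊q^n / V_q(n,t)⌋ = ⌊67108864/742⌋ = 90443.
Step 4: Compare |C| = 177034 to 90443: violated.
The claimed |C| lies above the Hamming bound, so no 4-ary code of length 13 with d ≥ 5 can have 177034 codewords.


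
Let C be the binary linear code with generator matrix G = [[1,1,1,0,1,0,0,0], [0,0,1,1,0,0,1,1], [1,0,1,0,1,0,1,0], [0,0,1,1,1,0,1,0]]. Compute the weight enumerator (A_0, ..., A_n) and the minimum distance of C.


Weight distribution: A_0 = 1, A_2 = 3, A_4 = 11, A_6 = 1. Minimum distance d = 2.

Enumerate all 2^4 = 16 messages m ∈ F_2^4.
For each, compute codeword c = mG in F_2^8, then tally its weight.
  m = 0000 → c = 00000000, weight = 0.
  m = 1000 → c = 11101000, weight = 4.
  m = 0100 → c = 00110011, weight = 4.
  m = 1100 → c = 11011011, weight = 6.
  m = 0010 → c = 10101010, weight = 4.
  m = 1010 → c = 01000010, weight = 2.
  m = 0110 → c = 10011001, weight = 4.
  m = 1110 → c = 01110001, weight = 4.
  m = 0001 → c = 00111010, weight = 4.
  m = 1001 → c = 11010010, weight = 4.
  m = 0101 → c = 00001001, weight = 2.
  m = 1101 → c = 11100001, weight = 4.
  m = 0011 → c = 10010000, weight = 2.
  m = 1011 → c = 01111000, weight = 4.
  m = 0111 → c = 10100011, weight = 4.
  m = 1111 → c = 01001011, weight = 4.
Tally weights:
  weight 0: 1 codewords.
  weight 2: 3 codewords.
  weight 4: 11 codewords.
  weight 6: 1 codewords.
Minimum distance d = smallest w > 0 with A_w > 0 = 2.
Sanity: Σ A_w = 16 = 2^4 = 16 ✓.


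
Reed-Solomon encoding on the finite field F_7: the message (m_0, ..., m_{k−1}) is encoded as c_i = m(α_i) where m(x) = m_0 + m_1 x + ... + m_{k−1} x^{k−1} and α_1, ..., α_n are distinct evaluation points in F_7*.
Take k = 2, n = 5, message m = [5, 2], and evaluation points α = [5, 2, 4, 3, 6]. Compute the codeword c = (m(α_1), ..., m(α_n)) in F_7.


c = [1, 2, 6, 4, 3]

Message polynomial: m(x) = 5 + 2·x (mod 7).
For each evaluation point α_i, compute m(α_i) mod 7:
  α_1 = 5: Horner steps 2 → 1, so m(5) = 1.
  α_2 = 2: Horner steps 2 → 2, so m(2) = 2.
  α_3 = 4: Horner steps 2 → 6, so m(4) = 6.
  α_4 = 3: Horner steps 2 → 4, so m(3) = 4.
  α_5 = 6: Horner steps 2 → 3, so m(6) = 3.
Codeword c = [1, 2, 6, 4, 3] ∈ F_7^5.


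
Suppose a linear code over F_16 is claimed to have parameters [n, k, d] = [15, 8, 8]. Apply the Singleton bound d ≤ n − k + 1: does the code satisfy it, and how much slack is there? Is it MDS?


Singleton RHS = n − k + 1 = 8, slack = 0, bound satisfied, MDS.

Singleton bound: d ≤ n − k + 1.
Here n = 15, k = 8, so n − k + 1 = 8.
Given d = 8, check d ≤ 8: YES.
Slack = (n − k + 1) − d = 0.
The code is MDS (slack = 0).
Description: the claimed parameters are [15, 8, 8]_16; such a code would be MDS (meets Singleton bound).


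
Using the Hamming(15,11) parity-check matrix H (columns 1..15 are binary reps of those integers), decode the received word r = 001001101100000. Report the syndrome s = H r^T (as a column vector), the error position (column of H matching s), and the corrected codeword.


s = (0, 0, 0, 1)^T, error position = 1, corrected codeword c = 101001101100000

Compute s = H r^T mod 2 one row at a time:
  s_1 = 0 + 1 + 1 + 0 + 0 + 0 + 0 + 0 = 2 ≡ 0 (mod 2).
  s_2 = 0 + 0 + 1 + 1 + 0 + 0 + 0 + 0 = 2 ≡ 0 (mod 2).
  s_3 = 0 + 1 + 1 + 1 + 1 + 0 + 0 + 0 = 4 ≡ 0 (mod 2).
  s_4 = 0 + 1 + 0 + 1 + 1 + 0 + 0 + 0 = 3 ≡ 1 (mod 2).
s = (0, 0, 0, 1)^T — this equals column 1 of H (binary 0001), so error is at position 1.
Correct: flip bit 1 of r = 001001101100000 to get c = 101001101100000.


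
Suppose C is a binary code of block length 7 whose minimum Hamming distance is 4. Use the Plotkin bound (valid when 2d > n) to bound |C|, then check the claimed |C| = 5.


Plotkin bound M ≤ 8; given |C| = 5 ≤ bound (satisfied).

Check applicability: 2d = 8, n = 7.
2d − n = 1 > 0, so Plotkin applies.
Compute d/(2d−n) = 4/1 ≈ 4.0000.
⌊d/(2d−n)⌋ = 4.
Plotkin bound: M ≤ 2·4 = 8.
Given |C| = 5, check: satisfied.
This |C| is below the Plotkin bound.


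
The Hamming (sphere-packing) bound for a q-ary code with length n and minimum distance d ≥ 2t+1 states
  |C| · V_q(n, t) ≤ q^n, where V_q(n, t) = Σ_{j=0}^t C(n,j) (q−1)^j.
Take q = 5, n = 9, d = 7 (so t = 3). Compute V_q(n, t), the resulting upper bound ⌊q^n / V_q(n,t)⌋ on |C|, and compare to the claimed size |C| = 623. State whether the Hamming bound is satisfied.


V_q(n, t) = 5989, q^n = 1953125, Hamming bound = 326, |C| = 623 > bound (violated).

Step 1: Compute V_q(n, t) = Σ_{j=0}^3 C(n, j) (q−1)^j.
  j = 0: C(9,0)·(4)^0 = 1·1 = 1.
  j = 1: C(9,1)·(4)^1 = 9·4 = 36.
  j = 2: C(9,2)·(4)^2 = 36·16 = 576.
  j = 3: C(9,3)·(4)^3 = 84·64 = 5376.
  V_q(n, t) = 1 + 36 + 576 + 5376 = 5989.
Step 2: q^n = 5^9 = 1953125.
Step 3: Hamming bound ⌊q^n / V_q(n,t)⌋ = ⌊1953125/5989⌋ = 326.
Step 4: Compare |C| = 623 to 326: violated.
The claimed |C| lies above the Hamming bound, so no 5-ary code of length 9 with d ≥ 7 can have 623 codewords.


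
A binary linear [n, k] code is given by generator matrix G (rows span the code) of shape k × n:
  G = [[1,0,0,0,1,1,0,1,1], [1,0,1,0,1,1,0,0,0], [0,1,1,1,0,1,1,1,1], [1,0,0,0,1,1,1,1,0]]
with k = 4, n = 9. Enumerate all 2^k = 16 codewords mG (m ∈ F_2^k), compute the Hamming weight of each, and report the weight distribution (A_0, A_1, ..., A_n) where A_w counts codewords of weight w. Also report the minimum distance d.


Weight distribution: A_0 = 1, A_2 = 1, A_3 = 2, A_4 = 3, A_5 = 4, A_6 = 3, A_7 = 2. Minimum distance d = 2.

Enumerate all 2^4 = 16 messages m ∈ F_2^4.
For each, compute codeword c = mG in F_2^9, then tally its weight.
  m = 0000 → c = 000000000, weight = 0.
  m = 1000 → c = 100011011, weight = 5.
  m = 0100 → c = 101011000, weight = 4.
  m = 1100 → c = 001000011, weight = 3.
  m = 0010 → c = 011101111, weight = 7.
  m = 1010 → c = 111110100, weight = 6.
  m = 0110 → c = 110110111, weight = 7.
  m = 1110 → c = 010101100, weight = 4.
  m = 0001 → c = 100011110, weight = 5.
  m = 1001 → c = 000000101, weight = 2.
  m = 0101 → c = 001000110, weight = 3.
  m = 1101 → c = 101011101, weight = 6.
  m = 0011 → c = 111110001, weight = 6.
  m = 1011 → c = 011101010, weight = 5.
  m = 0111 → c = 010101001, weight = 4.
  m = 1111 → c = 110110010, weight = 5.
Tally weights:
  weight 0: 1 codewords.
  weight 2: 1 codewords.
  weight 3: 2 codewords.
  weight 4: 3 codewords.
  weight 5: 4 codewords.
  weight 6: 3 codewords.
  weight 7: 2 codewords.
Minimum distance d = smallest w > 0 with A_w > 0 = 2.
Sanity: Σ A_w = 16 = 2^4 = 16 ✓.


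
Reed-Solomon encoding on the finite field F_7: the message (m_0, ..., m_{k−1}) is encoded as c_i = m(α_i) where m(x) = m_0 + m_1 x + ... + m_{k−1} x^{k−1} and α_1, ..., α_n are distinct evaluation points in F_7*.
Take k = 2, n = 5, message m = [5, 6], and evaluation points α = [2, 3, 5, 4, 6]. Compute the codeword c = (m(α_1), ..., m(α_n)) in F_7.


c = [3, 2, 0, 1, 6]

Message polynomial: m(x) = 5 + 6·x (mod 7).
For each evaluation point α_i, compute m(α_i) mod 7:
  α_1 = 2: Horner steps 6 → 3, so m(2) = 3.
  α_2 = 3: Horner steps 6 → 2, so m(3) = 2.
  α_3 = 5: Horner steps 6 → 0, so m(5) = 0.
  α_4 = 4: Horner steps 6 → 1, so m(4) = 1.
  α_5 = 6: Horner steps 6 → 6, so m(6) = 6.
Codeword c = [3, 2, 0, 1, 6] ∈ F_7^5.


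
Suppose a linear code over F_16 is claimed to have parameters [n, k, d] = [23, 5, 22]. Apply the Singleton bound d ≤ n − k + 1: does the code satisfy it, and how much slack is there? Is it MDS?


Singleton RHS = n − k + 1 = 19, slack = -3, bound violated (no such code; not MDS).

Singleton bound: d ≤ n − k + 1.
Here n = 23, k = 5, so n − k + 1 = 19.
Given d = 22, check d ≤ 19: NO.
Slack = (n − k + 1) − d = -3.
The slack is negative: d = 22 exceeds n − k + 1 = 19 by 3, so the Singleton bound is violated and no linear [23, 5, 22]_16 code can exist. In particular it is not MDS (MDS requires d = n − k + 1 exactly).
Description: the claimed parameters are [23, 5, 22]_16; such a code would be impossible (violates the Singleton bound).


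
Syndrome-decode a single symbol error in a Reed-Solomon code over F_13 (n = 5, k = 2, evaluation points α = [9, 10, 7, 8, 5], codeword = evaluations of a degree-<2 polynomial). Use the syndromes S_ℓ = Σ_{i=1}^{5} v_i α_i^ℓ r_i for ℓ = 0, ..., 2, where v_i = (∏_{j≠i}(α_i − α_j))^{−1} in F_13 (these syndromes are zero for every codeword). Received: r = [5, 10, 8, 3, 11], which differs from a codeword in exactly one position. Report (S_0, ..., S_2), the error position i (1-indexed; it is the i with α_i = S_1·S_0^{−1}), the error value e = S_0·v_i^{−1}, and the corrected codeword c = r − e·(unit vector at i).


S = (7, 4, 6), error at position 4, error magnitude e = 3, c = [5, 10, 8, 0, 11].

Step 1: column multipliers v_i = (∏_{j≠i}(α_i − α_j))^{−1} mod 13.
  i = 1 (α = 9): (9−10)(9−7)(9−8)(9−5) = (−1)·2·1·4 = −8 ≡ 5, so v_1 = 5^{−1} = 8 (mod 13).
  i = 2 (α = 10): (10−9)(10−7)(10−8)(10−5) = 1·3·2·5 = 30 ≡ 4, so v_2 = 4^{−1} = 10 (mod 13).
  i = 3 (α = 7): (7−9)(7−10)(7−8)(7−5) = (−2)·(−3)·(−1)·2 = −12 ≡ 1, so v_3 = 1^{−1} = 1 (mod 13).
  i = 4 (α = 8): (8−9)(8−10)(8−7)(8−5) = (−1)·(−2)·1·3 = 6 ≡ 6, so v_4 = 6^{−1} = 11 (mod 13).
  i = 5 (α = 5): (5−9)(5−10)(5−7)(5−8) = (−4)·(−5)·(−2)·(−3) = 120 ≡ 3, so v_5 = 3^{−1} = 9 (mod 13).
  v = [8, 10, 1, 11, 9].
Step 2: syndromes of r = [5, 10, 8, 3, 11] (all sums mod 13).
  S_0 = Σ v_i r_i = 8·5 + 10·10 + 1·8 + 11·3 + 9·11 = 280 ≡ 7.
  S_1 = Σ v_i α_i r_i = 8·9·5 + 10·10·10 + 1·7·8 + 11·8·3 + 9·5·11 = 2175 ≡ 4.
  α_i^2 mod 13 = [3, 9, 10, 12, 12].
  S_2 = Σ v_i α_i^2 r_i = 8·3·5 + 10·9·10 + 1·10·8 + 11·12·3 + 9·12·11 = 2684 ≡ 6.
  S = (7, 4, 6) ≠ 0, so r is not a codeword (an error is present).
Step 3: locate the error. For a single error e at position i, S_ℓ = v_i·e·α_i^ℓ, so α_err = S_1/S_0.
  S_0^{−1} = 7^{−1} = 2 (mod 13), so α_err = 4·2 = 8 ≡ 8 = α_4. Error position i = 4.
  Consistency check: S_2/S_1 = 6·10 = 60 ≡ 8 = α_err ✓ (single-error assumption holds).
Step 4: error magnitude e = S_0/v_4 = S_0·∏_{j≠4}(α_4 − α_j) = 7·6 = 42 ≡ 3 (mod 13).
Step 5: correct position 4: c_4 = r_4 − e = 3 − 3 ≡ 0 (mod 13). Hence c = [5, 10, 8, 0, 11].
  Check: interpolating c through the α_i gives m(x) = 12 + 5·x (degree < 2) with m(α_i) = c_i for every i, so c is indeed a codeword.


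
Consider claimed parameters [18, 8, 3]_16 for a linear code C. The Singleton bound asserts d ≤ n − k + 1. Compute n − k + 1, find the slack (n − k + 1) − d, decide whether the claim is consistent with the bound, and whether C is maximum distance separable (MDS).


Singleton RHS = n − k + 1 = 11, slack = 8, bound satisfied, not MDS.

Singleton bound: d ≤ n − k + 1.
Here n = 18, k = 8, so n − k + 1 = 11.
Given d = 3, check d ≤ 11: YES.
Slack = (n − k + 1) − d = 8.
The code is NOT MDS (slack = 8 > 0).
Description: the claimed parameters are [18, 8, 3]_16; such a code would be non-MDS.


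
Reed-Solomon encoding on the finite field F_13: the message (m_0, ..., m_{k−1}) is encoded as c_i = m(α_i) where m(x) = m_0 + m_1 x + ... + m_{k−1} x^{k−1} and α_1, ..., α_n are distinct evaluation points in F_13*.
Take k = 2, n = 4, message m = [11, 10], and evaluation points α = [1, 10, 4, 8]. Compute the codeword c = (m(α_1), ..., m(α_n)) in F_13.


c = [8, 7, 12, 0]

Message polynomial: m(x) = 11 + 10·x (mod 13).
For each evaluation point α_i, compute m(α_i) mod 13:
  α_1 = 1: Horner steps 10 → 8, so m(1) = 8.
  α_2 = 10: Horner steps 10 → 7, so m(10) = 7.
  α_3 = 4: Horner steps 10 → 12, so m(4) = 12.
  α_4 = 8: Horner steps 10 → 0, so m(8) = 0.
Codeword c = [8, 7, 12, 0] ∈ F_13^4.


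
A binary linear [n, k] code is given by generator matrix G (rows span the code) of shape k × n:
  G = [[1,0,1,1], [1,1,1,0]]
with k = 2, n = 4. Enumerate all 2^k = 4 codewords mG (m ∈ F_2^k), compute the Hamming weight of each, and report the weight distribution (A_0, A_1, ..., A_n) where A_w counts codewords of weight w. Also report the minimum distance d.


Weight distribution: A_0 = 1, A_2 = 1, A_3 = 2. Minimum distance d = 2.

Enumerate all 2^2 = 4 messages m ∈ F_2^2.
For each, compute codeword c = mG in F_2^4, then tally its weight.
  m = 00 → c = 0000, weight = 0.
  m = 10 → c = 1011, weight = 3.
  m = 01 → c = 1110, weight = 3.
  m = 11 → c = 0101, weight = 2.
Tally weights:
  weight 0: 1 codewords.
  weight 2: 1 codewords.
  weight 3: 2 codewords.
Minimum distance d = smallest w > 0 with A_w > 0 = 2.
Sanity: Σ A_w = 4 = 2^2 = 4 ✓.


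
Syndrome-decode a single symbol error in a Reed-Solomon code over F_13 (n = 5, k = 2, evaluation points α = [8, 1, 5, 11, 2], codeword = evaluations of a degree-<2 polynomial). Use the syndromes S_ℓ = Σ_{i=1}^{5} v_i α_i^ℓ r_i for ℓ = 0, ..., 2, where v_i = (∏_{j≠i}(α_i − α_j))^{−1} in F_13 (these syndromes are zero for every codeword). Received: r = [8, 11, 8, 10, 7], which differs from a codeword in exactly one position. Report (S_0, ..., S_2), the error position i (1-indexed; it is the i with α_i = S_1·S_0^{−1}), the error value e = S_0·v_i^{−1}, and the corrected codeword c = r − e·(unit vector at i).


S = (1, 8, 12), error at position 1, error magnitude e = 12, c = [9, 11, 8, 10, 7].

Step 1: column multipliers v_i = (∏_{j≠i}(α_i − α_j))^{−1} mod 13.
  i = 1 (α = 8): (8−1)(8−5)(8−11)(8−2) = 7·3·(−3)·6 = −378 ≡ 12, so v_1 = 12^{−1} = 12 (mod 13).
  i = 2 (α = 1): (1−8)(1−5)(1−11)(1−2) = (−7)·(−4)·(−10)·(−1) = 280 ≡ 7, so v_2 = 7^{−1} = 2 (mod 13).
  i = 3 (α = 5): (5−8)(5−1)(5−11)(5−2) = (−3)·4·(−6)·3 = 216 ≡ 8, so v_3 = 8^{−1} = 5 (mod 13).
  i = 4 (α = 11): (11−8)(11−1)(11−5)(11−2) = 3·10·6·9 = 1620 ≡ 8, so v_4 = 8^{−1} = 5 (mod 13).
  i = 5 (α = 2): (2−8)(2−1)(2−5)(2−11) = (−6)·1·(−3)·(−9) = −162 ≡ 7, so v_5 = 7^{−1} = 2 (mod 13).
  v = [12, 2, 5, 5, 2].
Step 2: syndromes of r = [8, 11, 8, 10, 7] (all sums mod 13).
  S_0 = Σ v_i r_i = 12·8 + 2·11 + 5·8 + 5·10 + 2·7 = 222 ≡ 1.
  S_1 = Σ v_i α_i r_i = 12·8·8 + 2·1·11 + 5·5·8 + 5·11·10 + 2·2·7 = 1568 ≡ 8.
  α_i^2 mod 13 = [12, 1, 12, 4, 4].
  S_2 = Σ v_i α_i^2 r_i = 12·12·8 + 2·1·11 + 5·12·8 + 5·4·10 + 2·4·7 = 1910 ≡ 12.
  S = (1, 8, 12) ≠ 0, so r is not a codeword (an error is present).
Step 3: locate the error. For a single error e at position i, S_ℓ = v_i·e·α_i^ℓ, so α_err = S_1/S_0.
  S_0^{−1} = 1^{−1} = 1 (mod 13), so α_err = 8·1 = 8 ≡ 8 = α_1. Error position i = 1.
  Consistency check: S_2/S_1 = 12·5 = 60 ≡ 8 = α_err ✓ (single-error assumption holds).
Step 4: error magnitude e = S_0/v_1 = S_0·∏_{j≠1}(α_1 − α_j) = 1·12 = 12 ≡ 12 (mod 13).
Step 5: correct position 1: c_1 = r_1 − e = 8 − 12 ≡ 9 (mod 13). Hence c = [9, 11, 8, 10, 7].
  Check: interpolating c through the α_i gives m(x) = 2 + 9·x (degree < 2) with m(α_i) = c_i for every i, so c is indeed a codeword.


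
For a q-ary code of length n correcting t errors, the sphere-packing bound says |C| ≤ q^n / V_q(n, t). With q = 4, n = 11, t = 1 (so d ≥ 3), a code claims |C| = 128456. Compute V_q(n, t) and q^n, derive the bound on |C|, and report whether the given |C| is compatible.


V_q(n, t) = 34, q^n = 4194304, Hamming bound = 123361, |C| = 128456 > bound (violated).

Step 1: Compute V_q(n, t) = Σ_{j=0}^1 C(n, j) (q−1)^j.
  j = 0: C(11,0)·(3)^0 = 1·1 = 1.
  j = 1: C(11,1)·(3)^1 = 11·3 = 33.
  V_q(n, t) = 1 + 33 = 34.
Step 2: q^n = 4^11 = 4194304.
Step 3: Hamming bound ⌊q^n / V_q(n,t)⌋ = ⌊4194304/34⌋ = 123361.
Step 4: Compare |C| = 128456 to 123361: violated.
The claimed |C| lies above the Hamming bound, so no 4-ary code of length 11 with d ≥ 3 can have 128456 codewords.


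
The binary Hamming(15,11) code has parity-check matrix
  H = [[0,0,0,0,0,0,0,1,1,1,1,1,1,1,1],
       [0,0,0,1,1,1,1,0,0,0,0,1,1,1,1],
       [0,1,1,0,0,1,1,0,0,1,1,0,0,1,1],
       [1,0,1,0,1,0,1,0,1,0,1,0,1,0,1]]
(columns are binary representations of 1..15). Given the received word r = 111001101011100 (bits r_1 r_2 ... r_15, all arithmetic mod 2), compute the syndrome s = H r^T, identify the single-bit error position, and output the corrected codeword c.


s = (0, 0, 1, 0)^T, error position = 2, corrected codeword c = 101001101011100

Compute s = H r^T mod 2 one row at a time:
  s_1 = 0 + 1 + 0 + 1 + 1 + 1 + 0 + 0 = 4 ≡ 0 (mod 2).
  s_2 = 0 + 0 + 1 + 1 + 1 + 1 + 0 + 0 = 4 ≡ 0 (mod 2).
  s_3 = 1 + 1 + 1 + 1 + 0 + 1 + 0 + 0 = 5 ≡ 1 (mod 2).
  s_4 = 1 + 1 + 0 + 1 + 1 + 1 + 1 + 0 = 6 ≡ 0 (mod 2).
s = (0, 0, 1, 0)^T — this equals column 2 of H (binary 0010), so error is at position 2.
Correct: flip bit 2 of r = 111001101011100 to get c = 101001101011100.


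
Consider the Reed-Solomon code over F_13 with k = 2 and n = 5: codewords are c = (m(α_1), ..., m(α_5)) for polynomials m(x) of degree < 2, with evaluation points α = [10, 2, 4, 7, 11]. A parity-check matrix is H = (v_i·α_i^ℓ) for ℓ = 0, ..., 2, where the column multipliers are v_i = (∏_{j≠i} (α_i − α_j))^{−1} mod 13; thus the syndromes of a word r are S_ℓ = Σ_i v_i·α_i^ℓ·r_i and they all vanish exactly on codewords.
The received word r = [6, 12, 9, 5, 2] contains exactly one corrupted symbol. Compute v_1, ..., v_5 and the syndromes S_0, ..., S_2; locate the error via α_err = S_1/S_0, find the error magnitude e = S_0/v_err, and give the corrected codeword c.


S = (12, 9, 10), error at position 3, error magnitude e = 5, c = [6, 12, 4, 5, 2].

Step 1: column multipliers v_i = (∏_{j≠i}(α_i − α_j))^{−1} mod 13.
  i = 1 (α = 10): (10−2)(10−4)(10−7)(10−11) = 8·6·3·(−1) = −144 ≡ 12, so v_1 = 12^{−1} = 12 (mod 13).
  i = 2 (α = 2): (2−10)(2−4)(2−7)(2−11) = (−8)·(−2)·(−5)·(−9) = 720 ≡ 5, so v_2 = 5^{−1} = 8 (mod 13).
  i = 3 (α = 4): (4−10)(4−2)(4−7)(4−11) = (−6)·2·(−3)·(−7) = −252 ≡ 8, so v_3 = 8^{−1} = 5 (mod 13).
  i = 4 (α = 7): (7−10)(7−2)(7−4)(7−11) = (−3)·5·3·(−4) = 180 ≡ 11, so v_4 = 11^{−1} = 6 (mod 13).
  i = 5 (α = 11): (11−10)(11−2)(11−4)(11−7) = 1·9·7·4 = 252 ≡ 5, so v_5 = 5^{−1} = 8 (mod 13).
  v = [12, 8, 5, 6, 8].
Step 2: syndromes of r = [6, 12, 9, 5, 2] (all sums mod 13).
  S_0 = Σ v_i r_i = 12·6 + 8·12 + 5·9 + 6·5 + 8·2 = 259 ≡ 12.
  S_1 = Σ v_i α_i r_i = 12·10·6 + 8·2·12 + 5·4·9 + 6·7·5 + 8·11·2 = 1478 ≡ 9.
  α_i^2 mod 13 = [9, 4, 3, 10, 4].
  S_2 = Σ v_i α_i^2 r_i = 12·9·6 + 8·4·12 + 5·3·9 + 6·10·5 + 8·4·2 = 1531 ≡ 10.
  S = (12, 9, 10) ≠ 0, so r is not a codeword (an error is present).
Step 3: locate the error. For a single error e at position i, S_ℓ = v_i·e·α_i^ℓ, so α_err = S_1/S_0.
  S_0^{−1} = 12^{−1} = 12 (mod 13), so α_err = 9·12 = 108 ≡ 4 = α_3. Error position i = 3.
  Consistency check: S_2/S_1 = 10·3 = 30 ≡ 4 = α_err ✓ (single-error assumption holds).
Step 4: error magnitude e = S_0/v_3 = S_0·∏_{j≠3}(α_3 − α_j) = 12·8 = 96 ≡ 5 (mod 13).
Step 5: correct position 3: c_3 = r_3 − e = 9 − 5 ≡ 4 (mod 13). Hence c = [6, 12, 4, 5, 2].
  Check: interpolating c through the α_i gives m(x) = 7 + 9·x (degree < 2) with m(α_i) = c_i for every i, so c is indeed a codeword.
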